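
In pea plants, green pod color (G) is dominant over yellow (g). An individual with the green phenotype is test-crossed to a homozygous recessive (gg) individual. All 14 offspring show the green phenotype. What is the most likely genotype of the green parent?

Test cross: ? × gg
All offspring are green.
If the unknown parent were heterozygous (Gg), about half of 14 offspring would be yellow; none are. The unknown parent is most likely homozygous dominant (GG).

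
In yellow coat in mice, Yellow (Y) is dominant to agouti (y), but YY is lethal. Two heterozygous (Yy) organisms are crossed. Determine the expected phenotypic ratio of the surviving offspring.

Cross: Yy × Yy
Punnett square offspring (before lethality): 1 YY, 2 Yy, 1 yy
The YY genotype is lethal (embryos die); surviving offspring: 2 Yy, 1 yy
Ratio: 2 yellow : 1 agouti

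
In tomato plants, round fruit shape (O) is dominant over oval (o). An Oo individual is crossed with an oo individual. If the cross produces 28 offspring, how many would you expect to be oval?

Punnett square for Oo × oo:
Offspring genotypes: 2 Oo, 2 oo
round: 2, oval: 2
oval: 2 out of 4 → fraction 1/2
Expected count = 1/2 × 28 = 14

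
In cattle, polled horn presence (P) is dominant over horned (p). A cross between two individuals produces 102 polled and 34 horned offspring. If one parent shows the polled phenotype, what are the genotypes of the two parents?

Observed offspring: 102 polled, 34 horned
The observed ratio simplifies to 3:1. Horned (pp) offspring appear, so each parent must contribute one p allele. The parent stated to show polled carries P, so it is Pp. The other parent is then either Pp or pp: Pp × pp would give a 1:1 split, whereas Pp × Pp gives 3:1 — matching the data. So both parents are heterozygous (Pp × Pp).
Parent genotypes: Pp × Pp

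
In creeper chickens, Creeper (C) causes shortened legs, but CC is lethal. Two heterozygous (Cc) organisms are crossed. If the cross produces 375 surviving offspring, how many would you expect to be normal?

Cross: Cc × Cc
Punnett square offspring (before lethality): 1 CC, 2 Cc, 1 cc
The CC genotype is lethal (embryos die); surviving offspring: 2 Cc, 1 cc
normal: 1 out of 3 → fraction 1/3
Expected count = 1/3 × 375 = 125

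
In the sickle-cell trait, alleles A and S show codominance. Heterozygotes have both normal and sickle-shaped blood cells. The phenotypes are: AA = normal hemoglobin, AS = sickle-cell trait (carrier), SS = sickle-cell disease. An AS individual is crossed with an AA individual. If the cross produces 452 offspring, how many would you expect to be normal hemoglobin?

Punnett square for AS × AA:
Offspring genotypes: 2 AA, 2 AS
Phenotype counts: 2 normal hemoglobin, 2 sickle-cell trait (carrier)
normal hemoglobin: 2 out of 4 → fraction 1/2
Expected count = 1/2 × 452 = 226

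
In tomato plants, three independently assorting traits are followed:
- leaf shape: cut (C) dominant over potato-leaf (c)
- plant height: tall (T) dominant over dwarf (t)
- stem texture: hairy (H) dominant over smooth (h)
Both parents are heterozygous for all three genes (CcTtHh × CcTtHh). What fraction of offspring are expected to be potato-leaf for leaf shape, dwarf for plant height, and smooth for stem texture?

Trihybrid cross: CcTtHh × CcTtHh
Each trait segregates independently with a 3:1 phenotypic ratio, so each gene contributes 3/4 (dominant) or 1/4 (recessive).
Target: potato-leaf (leaf shape), dwarf (plant height), smooth (stem texture)
Probability = product of independent per-trait probabilities
= 1/4 × 1/4 × 1/4 = 1/64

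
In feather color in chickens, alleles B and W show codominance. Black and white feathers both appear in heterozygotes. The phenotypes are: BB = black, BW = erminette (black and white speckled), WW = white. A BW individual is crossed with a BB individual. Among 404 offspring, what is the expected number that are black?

Punnett square for BW × BB:
Offspring genotypes: 2 BB, 2 BW
Phenotype counts: 2 black, 2 erminette (black and white speckled)
black: 2 out of 4 → fraction 1/2
Expected count = 1/2 × 404 = 202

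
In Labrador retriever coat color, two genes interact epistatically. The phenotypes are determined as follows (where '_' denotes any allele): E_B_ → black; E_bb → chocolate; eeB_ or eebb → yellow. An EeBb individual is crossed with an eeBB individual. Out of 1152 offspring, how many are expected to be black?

Cross: EeBb × eeBB — consider each gene separately:
E gene: Ee × ee → 2 Ee, 2 ee → 2 E_ : 2 ee (out of 4)
B gene: Bb × BB → 2 BB, 2 Bb → 4 B_ (out of 4)
Genotype classes (out of 4 × 4 = 16): E_B_ = 2×4 = 8; eeB_ = 2×4 = 8
Apply the phenotype rules: E_B_ (8) → black; eeB_ (8) → yellow
Phenotype counts (out of 16): 8 black, 8 yellow
black: 8 out of 16 → fraction 1/2
Expected count = 1/2 × 1152 = 576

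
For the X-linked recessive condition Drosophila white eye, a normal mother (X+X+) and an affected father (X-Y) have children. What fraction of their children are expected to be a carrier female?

Cross: X+X+ × X-Y
Offspring: 2 X+X-, 2 X+Y
Probability of a carrier female: 2/4 = 1/2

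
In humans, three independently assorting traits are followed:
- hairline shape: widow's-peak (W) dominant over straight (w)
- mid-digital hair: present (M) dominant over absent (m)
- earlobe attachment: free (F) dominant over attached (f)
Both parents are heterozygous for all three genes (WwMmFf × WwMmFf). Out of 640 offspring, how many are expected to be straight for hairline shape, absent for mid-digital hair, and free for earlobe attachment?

Trihybrid cross: WwMmFf × WwMmFf
Each trait segregates independently with a 3:1 phenotypic ratio, so each gene contributes 3/4 (dominant) or 1/4 (recessive).
Target: straight (hairline shape), absent (mid-digital hair), free (earlobe attachment)
Probability = product of independent per-trait probabilities
= 1/4 × 1/4 × 3/4 = 3/64
Expected count = 3/64 × 640 = 30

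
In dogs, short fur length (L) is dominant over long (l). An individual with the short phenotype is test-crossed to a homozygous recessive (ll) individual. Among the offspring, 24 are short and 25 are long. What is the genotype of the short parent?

Test cross: ? × ll
Offspring: 24 short, 25 long — approximately 1:1.
A 1:1 ratio in a test cross indicates the unknown parent is heterozygous (Ll).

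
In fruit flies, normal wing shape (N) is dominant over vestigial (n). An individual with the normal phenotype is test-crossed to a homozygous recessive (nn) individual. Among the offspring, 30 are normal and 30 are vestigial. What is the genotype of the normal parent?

Test cross: ? × nn
Offspring: 30 normal, 30 vestigial — approximately 1:1.
A 1:1 ratio in a test cross indicates the unknown parent is heterozygous (Nn).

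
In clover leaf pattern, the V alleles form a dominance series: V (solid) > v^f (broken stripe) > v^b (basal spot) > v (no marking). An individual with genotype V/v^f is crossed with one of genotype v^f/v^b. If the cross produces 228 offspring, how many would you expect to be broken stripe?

Cross: V/v^f × v^f/v^b
Allele dominance: V > v^f > v^b > v
Offspring genotypes: 1 V/v^f, 1 V/v^b, 1 v^f/v^f, 1 v^f/v^b
Phenotype counts: 2 solid, 2 broken stripe
broken stripe: 2 out of 4 → fraction 1/2
Expected count = 1/2 × 228 = 114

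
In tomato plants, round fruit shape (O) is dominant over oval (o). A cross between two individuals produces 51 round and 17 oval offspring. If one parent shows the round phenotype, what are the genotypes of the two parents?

Observed offspring: 51 round, 17 oval
The observed ratio simplifies to 3:1. Oval (oo) offspring appear, so each parent must contribute one o allele. The parent stated to show round carries O, so it is Oo. The other parent is then either Oo or oo: Oo × oo would give a 1:1 split, whereas Oo × Oo gives 3:1 — matching the data. So both parents are heterozygous (Oo × Oo).
Parent genotypes: Oo × Oo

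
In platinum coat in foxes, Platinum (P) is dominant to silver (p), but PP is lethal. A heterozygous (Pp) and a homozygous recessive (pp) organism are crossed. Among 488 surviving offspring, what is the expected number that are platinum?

Cross: Pp × pp
Punnett square offspring (before lethality): 2 Pp, 2 pp
No PP offspring are produced in this cross.
platinum: 2 out of 4 → fraction 1/2
Expected count = 1/2 × 488 = 244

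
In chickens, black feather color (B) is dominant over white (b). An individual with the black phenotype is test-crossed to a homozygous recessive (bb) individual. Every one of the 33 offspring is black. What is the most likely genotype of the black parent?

Test cross: ? × bb
All offspring are black.
If the unknown parent were heterozygous (Bb), about half of 33 offspring would be white; none are. The unknown parent is most likely homozygous dominant (BB).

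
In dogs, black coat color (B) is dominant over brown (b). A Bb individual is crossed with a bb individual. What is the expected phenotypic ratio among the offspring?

Punnett square for Bb × bb:
Offspring genotypes: 2 Bb, 2 bb
black: 2, brown: 2
Ratio: 1:1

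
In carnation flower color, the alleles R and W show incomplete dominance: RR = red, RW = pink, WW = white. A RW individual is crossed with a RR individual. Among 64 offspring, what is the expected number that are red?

Punnett square for RW × RR:
Offspring genotypes: 2 RR, 2 RW
Phenotype counts: 2 red, 2 pink
red: 2 out of 4 → fraction 1/2
Expected count = 1/2 × 64 = 32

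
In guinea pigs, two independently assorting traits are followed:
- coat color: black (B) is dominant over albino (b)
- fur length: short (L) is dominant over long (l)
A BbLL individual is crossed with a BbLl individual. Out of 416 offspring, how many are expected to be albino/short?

Dihybrid cross BbLL × BbLl — consider each gene separately:
coat color: Bb × Bb → 1 BB, 2 Bb, 1 bb → 3 B_ : 1 bb (out of 4)
fur length: LL × Ll → 2 LL, 2 Ll → 4 L_ (out of 4)
Combine (counts out of 4 × 4 = 16): black/short (B_L_) = 3×4 = 12; albino/short (bbL_) = 1×4 = 4
Phenotype counts (out of 16): 12 black/short, 4 albino/short
albino/short: 4 out of 16 → fraction 1/4
Expected count = 1/4 × 416 = 104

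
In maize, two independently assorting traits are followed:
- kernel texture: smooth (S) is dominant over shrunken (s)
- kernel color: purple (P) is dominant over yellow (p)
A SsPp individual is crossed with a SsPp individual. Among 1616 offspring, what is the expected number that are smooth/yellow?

Dihybrid cross SsPp × SsPp — consider each gene separately:
kernel texture: Ss × Ss → 1 SS, 2 Ss, 1 ss → 3 S_ : 1 ss (out of 4)
kernel color: Pp × Pp → 1 PP, 2 Pp, 1 pp → 3 P_ : 1 pp (out of 4)
Combine (counts out of 4 × 4 = 16): smooth/purple (S_P_) = 3×3 = 9; smooth/yellow (S_pp) = 3×1 = 3; shrunken/purple (ssP_) = 1×3 = 3; shrunken/yellow (sspp) = 1×1 = 1
Phenotype counts (out of 16): 9 smooth/purple, 3 smooth/yellow, 3 shrunken/purple, 1 shrunken/yellow
smooth/yellow: 3 out of 16 → fraction 3/16
Expected count = 3/16 × 1616 = 303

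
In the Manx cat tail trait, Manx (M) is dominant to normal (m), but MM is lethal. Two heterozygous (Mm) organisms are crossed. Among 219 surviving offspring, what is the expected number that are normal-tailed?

Cross: Mm × Mm
Punnett square offspring (before lethality): 1 MM, 2 Mm, 1 mm
The MM genotype is lethal (embryos die); surviving offspring: 2 Mm, 1 mm
normal-tailed: 1 out of 3 → fraction 1/3
Expected count = 1/3 × 219 = 73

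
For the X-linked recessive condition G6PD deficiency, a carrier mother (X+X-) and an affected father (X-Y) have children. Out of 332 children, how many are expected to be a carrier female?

Cross: X+X- × X-Y
Offspring: 1 X+X-, 1 X+Y, 1 X-X-, 1 X-Y
Probability of a carrier female: 1/4
Expected count = 1/4 × 332 = 83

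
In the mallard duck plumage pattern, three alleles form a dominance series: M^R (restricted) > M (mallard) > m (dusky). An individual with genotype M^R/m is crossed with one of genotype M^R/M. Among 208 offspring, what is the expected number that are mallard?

Cross: M^R/m × M^R/M
Allele dominance: M^R > M > m
Offspring genotypes: 1 M^R/M^R, 1 M^R/M, 1 M^R/m, 1 M/m
Phenotype counts: 3 restricted, 1 mallard
mallard: 1 out of 4 → fraction 1/4
Expected count = 1/4 × 208 = 52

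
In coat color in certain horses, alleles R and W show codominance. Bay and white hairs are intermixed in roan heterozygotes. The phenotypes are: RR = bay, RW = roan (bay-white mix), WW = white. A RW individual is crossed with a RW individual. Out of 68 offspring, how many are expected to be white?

Punnett square for RW × RW:
Offspring genotypes: 1 RR, 2 RW, 1 WW
Phenotype counts: 1 bay, 2 roan (bay-white mix), 1 white
white: 1 out of 4 → fraction 1/4
Expected count = 1/4 × 68 = 17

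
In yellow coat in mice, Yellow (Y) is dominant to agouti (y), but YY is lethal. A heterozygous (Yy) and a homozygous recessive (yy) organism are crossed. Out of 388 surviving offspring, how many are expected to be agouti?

Cross: Yy × yy
Punnett square offspring (before lethality): 2 Yy, 2 yy
No YY offspring are produced in this cross.
agouti: 2 out of 4 → fraction 1/2
Expected count = 1/2 × 388 = 194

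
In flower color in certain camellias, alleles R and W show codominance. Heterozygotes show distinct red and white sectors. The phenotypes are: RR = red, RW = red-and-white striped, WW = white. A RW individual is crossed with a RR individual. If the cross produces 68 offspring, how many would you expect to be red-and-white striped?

Punnett square for RW × RR:
Offspring genotypes: 2 RR, 2 RW
Phenotype counts: 2 red, 2 red-and-white striped
red-and-white striped: 2 out of 4 → fraction 1/2
Expected count = 1/2 × 68 = 34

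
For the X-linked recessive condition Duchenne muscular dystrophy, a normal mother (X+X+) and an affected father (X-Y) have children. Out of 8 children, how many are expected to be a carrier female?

Cross: X+X+ × X-Y
Offspring: 2 X+X-, 2 X+Y
Probability of a carrier female: 2/4 = 1/2
Expected count = 1/2 × 8 = 4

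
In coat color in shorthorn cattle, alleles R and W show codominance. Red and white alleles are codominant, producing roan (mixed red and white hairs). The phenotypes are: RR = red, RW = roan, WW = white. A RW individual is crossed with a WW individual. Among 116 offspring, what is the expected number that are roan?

Punnett square for RW × WW:
Offspring genotypes: 2 RW, 2 WW
Phenotype counts: 2 roan, 2 white
roan: 2 out of 4 → fraction 1/2
Expected count = 1/2 × 116 = 58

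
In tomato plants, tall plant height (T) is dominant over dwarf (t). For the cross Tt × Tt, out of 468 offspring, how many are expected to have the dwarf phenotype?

Punnett square for Tt × Tt:
Offspring genotypes: 1 TT, 2 Tt, 1 tt
Total offspring: 4
Count with target: 1
Probability: 1/4
Expected count = 1/4 × 468 = 117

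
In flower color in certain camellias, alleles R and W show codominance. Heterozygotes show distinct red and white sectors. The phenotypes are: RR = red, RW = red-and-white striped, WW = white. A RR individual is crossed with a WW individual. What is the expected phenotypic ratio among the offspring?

Punnett square for RR × WW:
Offspring genotypes: 4 RW
Phenotype counts: 4 red-and-white striped
Ratio: all red-and-white striped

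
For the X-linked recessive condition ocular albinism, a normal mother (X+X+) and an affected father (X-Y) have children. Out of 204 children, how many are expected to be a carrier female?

Cross: X+X+ × X-Y
Offspring: 2 X+X-, 2 X+Y
Probability of a carrier female: 2/4 = 1/2
Expected count = 1/2 × 204 = 102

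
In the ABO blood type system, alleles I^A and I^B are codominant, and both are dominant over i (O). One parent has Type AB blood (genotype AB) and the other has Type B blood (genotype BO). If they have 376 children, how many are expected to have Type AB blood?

Cross: AB × BO
Possible offspring genotypes: 1 AB, 1 AO, 1 BB, 1 BO
Blood type counts: 1 Type AB, 1 Type A, 2 Type B
Probability of Type AB: 1/4
Expected count = 1/4 × 376 = 94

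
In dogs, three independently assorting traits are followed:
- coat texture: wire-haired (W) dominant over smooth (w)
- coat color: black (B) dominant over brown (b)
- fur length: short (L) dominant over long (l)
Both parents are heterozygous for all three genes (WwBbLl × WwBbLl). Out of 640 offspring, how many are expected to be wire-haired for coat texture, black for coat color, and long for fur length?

Trihybrid cross: WwBbLl × WwBbLl
Each trait segregates independently with a 3:1 phenotypic ratio, so each gene contributes 3/4 (dominant) or 1/4 (recessive).
Target: wire-haired (coat texture), black (coat color), long (fur length)
Probability = product of independent per-trait probabilities
= 3/4 × 3/4 × 1/4 = 9/64
Expected count = 9/64 × 640 = 90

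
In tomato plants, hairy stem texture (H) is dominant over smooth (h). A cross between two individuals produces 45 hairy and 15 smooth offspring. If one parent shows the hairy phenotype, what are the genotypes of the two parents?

Observed offspring: 45 hairy, 15 smooth
The observed ratio simplifies to 3:1. Smooth (hh) offspring appear, so each parent must contribute one h allele. The parent stated to show hairy carries H, so it is Hh. The other parent is then either Hh or hh: Hh × hh would give a 1:1 split, whereas Hh × Hh gives 3:1 — matching the data. So both parents are heterozygous (Hh × Hh).
Parent genotypes: Hh × Hh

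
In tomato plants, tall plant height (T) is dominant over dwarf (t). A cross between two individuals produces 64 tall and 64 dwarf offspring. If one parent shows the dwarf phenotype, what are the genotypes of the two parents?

Observed offspring: 64 tall, 64 dwarf
The observed ratio simplifies to 1:1. One parent shows dwarf, so its genotype must be tt. A 1:1 offspring split requires the other parent to be heterozygous (Tt).
Parent genotypes: tt × Tt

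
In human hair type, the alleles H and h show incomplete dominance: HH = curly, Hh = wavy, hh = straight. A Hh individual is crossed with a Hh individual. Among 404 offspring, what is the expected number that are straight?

Punnett square for Hh × Hh:
Offspring genotypes: 1 HH, 2 Hh, 1 hh
Phenotype counts: 1 curly, 2 wavy, 1 straight
straight: 1 out of 4 → fraction 1/4
Expected count = 1/4 × 404 = 101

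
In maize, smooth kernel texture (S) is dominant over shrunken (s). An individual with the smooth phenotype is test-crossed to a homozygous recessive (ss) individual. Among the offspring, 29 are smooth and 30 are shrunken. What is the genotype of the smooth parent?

Test cross: ? × ss
Offspring: 29 smooth, 30 shrunken — approximately 1:1.
A 1:1 ratio in a test cross indicates the unknown parent is heterozygous (Ss).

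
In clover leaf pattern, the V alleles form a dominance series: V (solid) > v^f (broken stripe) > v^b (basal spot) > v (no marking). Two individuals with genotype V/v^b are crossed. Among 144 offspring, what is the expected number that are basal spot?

Cross: V/v^b × V/v^b
Allele dominance: V > v^f > v^b > v
Offspring genotypes: 1 V/V, 2 V/v^b, 1 v^b/v^b
Phenotype counts: 3 solid, 1 basal spot
basal spot: 1 out of 4 → fraction 1/4
Expected count = 1/4 × 144 = 36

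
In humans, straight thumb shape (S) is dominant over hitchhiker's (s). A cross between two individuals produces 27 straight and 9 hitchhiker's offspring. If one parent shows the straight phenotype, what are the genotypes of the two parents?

Observed offspring: 27 straight, 9 hitchhiker's
The observed ratio simplifies to 3:1. Hitchhiker's (ss) offspring appear, so each parent must contribute one s allele. The parent stated to show straight carries S, so it is Ss. The other parent is then either Ss or ss: Ss × ss would give a 1:1 split, whereas Ss × Ss gives 3:1 — matching the data. So both parents are heterozygous (Ss × Ss).
Parent genotypes: Ss × Ss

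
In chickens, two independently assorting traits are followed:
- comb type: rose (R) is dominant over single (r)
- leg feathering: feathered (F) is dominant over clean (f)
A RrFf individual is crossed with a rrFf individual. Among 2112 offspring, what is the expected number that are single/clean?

Dihybrid cross RrFf × rrFf — consider each gene separately:
comb type: Rr × rr → 2 Rr, 2 rr → 2 R_ : 2 rr (out of 4)
leg feathering: Ff × Ff → 1 FF, 2 Ff, 1 ff → 3 F_ : 1 ff (out of 4)
Combine (counts out of 4 × 4 = 16): rose/feathered (R_F_) = 2×3 = 6; rose/clean (R_ff) = 2×1 = 2; single/feathered (rrF_) = 2×3 = 6; single/clean (rrff) = 2×1 = 2
Phenotype counts (out of 16): 6 rose/feathered, 2 rose/clean, 6 single/feathered, 2 single/clean
single/clean: 2 out of 16 → fraction 1/8
Expected count = 1/8 × 2112 = 264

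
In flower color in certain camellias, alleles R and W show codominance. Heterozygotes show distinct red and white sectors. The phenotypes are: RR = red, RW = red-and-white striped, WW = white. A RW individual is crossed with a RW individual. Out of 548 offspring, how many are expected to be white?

Punnett square for RW × RW:
Offspring genotypes: 1 RR, 2 RW, 1 WW
Phenotype counts: 1 red, 2 red-and-white striped, 1 white
white: 1 out of 4 → fraction 1/4
Expected count = 1/4 × 548 = 137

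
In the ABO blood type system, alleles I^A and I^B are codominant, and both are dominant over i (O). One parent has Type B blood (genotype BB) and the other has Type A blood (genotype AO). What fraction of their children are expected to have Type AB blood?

Cross: BB × AO
Possible offspring genotypes: 2 AB, 2 BO
Blood type counts: 2 Type AB, 2 Type B
Probability of Type AB: 2/4 = 1/2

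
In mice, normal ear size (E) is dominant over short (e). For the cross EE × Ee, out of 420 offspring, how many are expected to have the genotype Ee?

Punnett square for EE × Ee:
Offspring genotypes: 2 EE, 2 Ee
Total offspring: 4
Count with target: 2
Probability: 2/4 = 1/2
Expected count = 1/2 × 420 = 210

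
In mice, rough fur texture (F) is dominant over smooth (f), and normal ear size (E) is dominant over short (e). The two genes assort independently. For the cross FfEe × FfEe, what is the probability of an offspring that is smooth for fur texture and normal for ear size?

Dihybrid cross FfEe × FfEe — consider each gene separately:
fur texture: Ff × Ff → 1 FF, 2 Ff, 1 ff → 3 F_ : 1 ff (out of 4)
ear size: Ee × Ee → 1 EE, 2 Ee, 1 ee → 3 E_ : 1 ee (out of 4)
Looking for: smooth (ff) and normal (E_)
P(smooth) = 1/4, P(normal) = 3/4
P(both) = 1/4 × 3/4 = 3/16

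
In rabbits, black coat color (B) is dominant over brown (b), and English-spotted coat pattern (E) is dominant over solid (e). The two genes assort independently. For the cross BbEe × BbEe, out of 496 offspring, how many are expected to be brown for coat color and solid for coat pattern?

Dihybrid cross BbEe × BbEe — consider each gene separately:
coat color: Bb × Bb → 1 BB, 2 Bb, 1 bb → 3 B_ : 1 bb (out of 4)
coat pattern: Ee × Ee → 1 EE, 2 Ee, 1 ee → 3 E_ : 1 ee (out of 4)
Looking for: brown (bb) and solid (ee)
P(brown) = 1/4, P(solid) = 1/4
P(both) = 1/4 × 1/4 = 1/16
Expected count = 1/16 × 496 = 31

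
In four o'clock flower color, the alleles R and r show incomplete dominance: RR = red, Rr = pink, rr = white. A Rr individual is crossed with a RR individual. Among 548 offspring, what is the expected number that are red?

Punnett square for Rr × RR:
Offspring genotypes: 2 RR, 2 Rr
Phenotype counts: 2 red, 2 pink
red: 2 out of 4 → fraction 1/2
Expected count = 1/2 × 548 = 274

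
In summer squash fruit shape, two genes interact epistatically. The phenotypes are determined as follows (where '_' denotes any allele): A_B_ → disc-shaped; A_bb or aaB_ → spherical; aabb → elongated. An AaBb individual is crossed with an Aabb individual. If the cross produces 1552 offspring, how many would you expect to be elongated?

Cross: AaBb × Aabb — consider each gene separately:
A gene: Aa × Aa → 1 AA, 2 Aa, 1 aa → 3 A_ : 1 aa (out of 4)
B gene: Bb × bb → 2 Bb, 2 bb → 2 B_ : 2 bb (out of 4)
Genotype classes (out of 4 × 4 = 16): A_B_ = 3×2 = 6; A_bb = 3×2 = 6; aaB_ = 1×2 = 2; aabb = 1×2 = 2
Apply the phenotype rules: A_B_ (6) → disc-shaped; A_bb (6) + aaB_ (2) → spherical; aabb (2) → elongated
Phenotype counts (out of 16): 6 disc-shaped, 8 spherical, 2 elongated
elongated: 2 out of 16 → fraction 1/8
Expected count = 1/8 × 1552 = 194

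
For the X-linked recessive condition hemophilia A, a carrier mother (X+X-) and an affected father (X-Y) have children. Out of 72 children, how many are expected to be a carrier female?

Cross: X+X- × X-Y
Offspring: 1 X+X-, 1 X+Y, 1 X-X-, 1 X-Y
Probability of a carrier female: 1/4
Expected count = 1/4 × 72 = 18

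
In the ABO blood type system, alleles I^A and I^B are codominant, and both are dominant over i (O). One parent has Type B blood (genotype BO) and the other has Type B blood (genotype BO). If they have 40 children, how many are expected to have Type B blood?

Cross: BO × BO
Possible offspring genotypes: 1 BB, 2 BO, 1 OO
Blood type counts: 3 Type B, 1 Type O
Probability of Type B: 3/4
Expected count = 3/4 × 40 = 30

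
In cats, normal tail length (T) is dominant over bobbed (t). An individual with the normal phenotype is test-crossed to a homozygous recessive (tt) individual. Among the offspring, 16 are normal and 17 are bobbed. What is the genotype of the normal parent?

Test cross: ? × tt
Offspring: 16 normal, 17 bobbed — approximately 1:1.
A 1:1 ratio in a test cross indicates the unknown parent is heterozygous (Tt).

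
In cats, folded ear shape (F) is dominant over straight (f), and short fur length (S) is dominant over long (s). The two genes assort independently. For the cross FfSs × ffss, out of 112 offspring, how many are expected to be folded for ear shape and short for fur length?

Dihybrid cross FfSs × ffss — consider each gene separately:
ear shape: Ff × ff → 2 Ff, 2 ff → 2 F_ : 2 ff (out of 4)
fur length: Ss × ss → 2 Ss, 2 ss → 2 S_ : 2 ss (out of 4)
Looking for: folded (F_) and short (S_)
P(folded) = 2/4, P(short) = 2/4
P(both) = 2/4 × 2/4 = 4/16 = 1/4
Expected count = 1/4 × 112 = 28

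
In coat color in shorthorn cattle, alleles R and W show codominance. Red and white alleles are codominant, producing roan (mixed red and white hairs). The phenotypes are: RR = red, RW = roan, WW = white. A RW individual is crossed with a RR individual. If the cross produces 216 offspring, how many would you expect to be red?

Punnett square for RW × RR:
Offspring genotypes: 2 RR, 2 RW
Phenotype counts: 2 red, 2 roan
red: 2 out of 4 → fraction 1/2
Expected count = 1/2 × 216 = 108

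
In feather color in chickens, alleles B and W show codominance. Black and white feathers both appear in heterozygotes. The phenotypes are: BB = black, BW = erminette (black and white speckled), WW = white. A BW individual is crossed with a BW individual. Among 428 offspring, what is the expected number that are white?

Punnett square for BW × BW:
Offspring genotypes: 1 BB, 2 BW, 1 WW
Phenotype counts: 1 black, 2 erminette (black and white speckled), 1 white
white: 1 out of 4 → fraction 1/4
Expected count = 1/4 × 428 = 107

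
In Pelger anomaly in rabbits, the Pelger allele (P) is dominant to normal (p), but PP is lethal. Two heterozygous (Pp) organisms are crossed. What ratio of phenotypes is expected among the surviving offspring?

Cross: Pp × Pp
Punnett square offspring (before lethality): 1 PP, 2 Pp, 1 pp
The PP genotype is lethal (embryos die); surviving offspring: 2 Pp, 1 pp
Ratio: 2 Pelger : 1 normal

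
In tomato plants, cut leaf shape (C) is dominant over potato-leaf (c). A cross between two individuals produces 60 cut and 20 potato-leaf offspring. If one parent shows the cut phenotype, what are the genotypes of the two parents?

Observed offspring: 60 cut, 20 potato-leaf
The observed ratio simplifies to 3:1. Potato-leaf (cc) offspring appear, so each parent must contribute one c allele. The parent stated to show cut carries C, so it is Cc. The other parent is then either Cc or cc: Cc × cc would give a 1:1 split, whereas Cc × Cc gives 3:1 — matching the data. So both parents are heterozygous (Cc × Cc).
Parent genotypes: Cc × Cc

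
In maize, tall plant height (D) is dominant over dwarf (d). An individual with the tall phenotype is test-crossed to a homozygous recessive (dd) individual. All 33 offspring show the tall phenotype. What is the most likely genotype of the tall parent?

Test cross: ? × dd
All offspring are tall.
If the unknown parent were heterozygous (Dd), about half of 33 offspring would be dwarf; none are. The unknown parent is most likely homozygous dominant (DD).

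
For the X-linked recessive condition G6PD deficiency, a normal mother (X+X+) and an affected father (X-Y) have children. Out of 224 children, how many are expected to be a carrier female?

Cross: X+X+ × X-Y
Offspring: 2 X+X-, 2 X+Y
Probability of a carrier female: 2/4 = 1/2
Expected count = 1/2 × 224 = 112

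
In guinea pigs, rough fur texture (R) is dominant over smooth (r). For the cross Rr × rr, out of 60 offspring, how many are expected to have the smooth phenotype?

Punnett square for Rr × rr:
Offspring genotypes: 2 Rr, 2 rr
Total offspring: 4
Count with target: 2
Probability: 2/4 = 1/2
Expected count = 1/2 × 60 = 30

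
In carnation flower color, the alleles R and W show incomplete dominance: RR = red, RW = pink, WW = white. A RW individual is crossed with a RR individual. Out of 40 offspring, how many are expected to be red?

Punnett square for RW × RR:
Offspring genotypes: 2 RR, 2 RW
Phenotype counts: 2 red, 2 pink
red: 2 out of 4 → fraction 1/2
Expected count = 1/2 × 40 = 20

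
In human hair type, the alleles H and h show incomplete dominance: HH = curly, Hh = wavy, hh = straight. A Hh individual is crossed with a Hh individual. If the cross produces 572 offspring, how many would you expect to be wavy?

Punnett square for Hh × Hh:
Offspring genotypes: 1 HH, 2 Hh, 1 hh
Phenotype counts: 1 curly, 2 wavy, 1 straight
wavy: 2 out of 4 → fraction 1/2
Expected count = 1/2 × 572 = 286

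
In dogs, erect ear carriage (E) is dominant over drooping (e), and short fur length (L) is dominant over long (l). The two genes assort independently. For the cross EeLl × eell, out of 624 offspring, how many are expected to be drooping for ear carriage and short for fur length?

Dihybrid cross EeLl × eell — consider each gene separately:
ear carriage: Ee × ee → 2 Ee, 2 ee → 2 E_ : 2 ee (out of 4)
fur length: Ll × ll → 2 Ll, 2 ll → 2 L_ : 2 ll (out of 4)
Looking for: drooping (ee) and short (L_)
P(drooping) = 2/4, P(short) = 2/4
P(both) = 2/4 × 2/4 = 4/16 = 1/4
Expected count = 1/4 × 624 = 156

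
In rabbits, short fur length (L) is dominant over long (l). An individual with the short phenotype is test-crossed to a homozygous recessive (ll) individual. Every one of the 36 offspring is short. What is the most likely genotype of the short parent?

Test cross: ? × ll
All offspring are short.
If the unknown parent were heterozygous (Ll), about half of 36 offspring would be long; none are. The unknown parent is most likely homozygous dominant (LL).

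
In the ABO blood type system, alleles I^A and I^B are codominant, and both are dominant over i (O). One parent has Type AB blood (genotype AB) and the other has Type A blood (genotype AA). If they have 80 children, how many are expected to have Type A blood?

Cross: AB × AA
Possible offspring genotypes: 2 AA, 2 AB
Blood type counts: 2 Type A, 2 Type AB
Probability of Type A: 2/4 = 1/2
Expected count = 1/2 × 80 = 40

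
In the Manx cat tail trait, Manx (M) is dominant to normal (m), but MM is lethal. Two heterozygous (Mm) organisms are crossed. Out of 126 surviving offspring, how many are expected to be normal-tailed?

Cross: Mm × Mm
Punnett square offspring (before lethality): 1 MM, 2 Mm, 1 mm
The MM genotype is lethal (embryos die); surviving offspring: 2 Mm, 1 mm
normal-tailed: 1 out of 3 → fraction 1/3
Expected count = 1/3 × 126 = 42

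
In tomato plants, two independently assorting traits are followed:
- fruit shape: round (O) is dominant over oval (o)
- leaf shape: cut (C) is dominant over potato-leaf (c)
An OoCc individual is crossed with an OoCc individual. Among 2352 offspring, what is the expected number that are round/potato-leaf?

Dihybrid cross OoCc × OoCc — consider each gene separately:
fruit shape: Oo × Oo → 1 OO, 2 Oo, 1 oo → 3 O_ : 1 oo (out of 4)
leaf shape: Cc × Cc → 1 CC, 2 Cc, 1 cc → 3 C_ : 1 cc (out of 4)
Combine (counts out of 4 × 4 = 16): round/cut (O_C_) = 3×3 = 9; round/potato-leaf (O_cc) = 3×1 = 3; oval/cut (ooC_) = 1×3 = 3; oval/potato-leaf (oocc) = 1×1 = 1
Phenotype counts (out of 16): 9 round/cut, 3 round/potato-leaf, 3 oval/cut, 1 oval/potato-leaf
round/potato-leaf: 3 out of 16 → fraction 3/16
Expected count = 3/16 × 2352 = 441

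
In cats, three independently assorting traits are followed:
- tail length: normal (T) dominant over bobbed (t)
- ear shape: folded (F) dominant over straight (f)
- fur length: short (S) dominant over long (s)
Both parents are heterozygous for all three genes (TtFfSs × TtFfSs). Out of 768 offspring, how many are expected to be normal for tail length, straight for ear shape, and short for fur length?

Trihybrid cross: TtFfSs × TtFfSs
Each trait segregates independently with a 3:1 phenotypic ratio, so each gene contributes 3/4 (dominant) or 1/4 (recessive).
Target: normal (tail length), straight (ear shape), short (fur length)
Probability = product of independent per-trait probabilities
= 3/4 × 1/4 × 3/4 = 9/64
Expected count = 9/64 × 768 = 108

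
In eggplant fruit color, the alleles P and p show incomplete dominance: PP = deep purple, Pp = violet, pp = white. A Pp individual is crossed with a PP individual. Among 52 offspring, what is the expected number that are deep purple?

Punnett square for Pp × PP:
Offspring genotypes: 2 PP, 2 Pp
Phenotype counts: 2 deep purple, 2 violet
deep purple: 2 out of 4 → fraction 1/2
Expected count = 1/2 × 52 = 26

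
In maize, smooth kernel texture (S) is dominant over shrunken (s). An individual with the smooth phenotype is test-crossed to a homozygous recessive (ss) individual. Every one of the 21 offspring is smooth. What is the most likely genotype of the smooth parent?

Test cross: ? × ss
All offspring are smooth.
If the unknown parent were heterozygous (Ss), about half of 21 offspring would be shrunken; none are. The unknown parent is most likely homozygous dominant (SS).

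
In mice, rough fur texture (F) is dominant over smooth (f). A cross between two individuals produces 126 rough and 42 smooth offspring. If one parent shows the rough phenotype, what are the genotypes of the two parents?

Observed offspring: 126 rough, 42 smooth
The observed ratio simplifies to 3:1. Smooth (ff) offspring appear, so each parent must contribute one f allele. The parent stated to show rough carries F, so it is Ff. The other parent is then either Ff or ff: Ff × ff would give a 1:1 split, whereas Ff × Ff gives 3:1 — matching the data. So both parents are heterozygous (Ff × Ff).
Parent genotypes: Ff × Ff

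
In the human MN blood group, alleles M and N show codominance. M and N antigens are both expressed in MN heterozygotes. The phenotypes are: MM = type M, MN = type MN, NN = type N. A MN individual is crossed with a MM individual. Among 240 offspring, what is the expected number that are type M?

Punnett square for MN × MM:
Offspring genotypes: 2 MM, 2 MN
Phenotype counts: 2 type M, 2 type MN
type M: 2 out of 4 → fraction 1/2
Expected count = 1/2 × 240 = 120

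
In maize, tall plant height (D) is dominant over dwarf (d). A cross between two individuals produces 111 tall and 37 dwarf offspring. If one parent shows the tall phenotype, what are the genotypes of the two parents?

Observed offspring: 111 tall, 37 dwarf
The observed ratio simplifies to 3:1. Dwarf (dd) offspring appear, so each parent must contribute one d allele. The parent stated to show tall carries D, so it is Dd. The other parent is then either Dd or dd: Dd × dd would give a 1:1 split, whereas Dd × Dd gives 3:1 — matching the data. So both parents are heterozygous (Dd × Dd).
Parent genotypes: Dd × Dd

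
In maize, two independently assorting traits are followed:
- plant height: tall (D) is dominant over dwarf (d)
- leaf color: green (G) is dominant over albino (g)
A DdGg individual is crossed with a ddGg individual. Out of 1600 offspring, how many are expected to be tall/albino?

Dihybrid cross DdGg × ddGg — consider each gene separately:
plant height: Dd × dd → 2 Dd, 2 dd → 2 D_ : 2 dd (out of 4)
leaf color: Gg × Gg → 1 GG, 2 Gg, 1 gg → 3 G_ : 1 gg (out of 4)
Combine (counts out of 4 × 4 = 16): tall/green (D_G_) = 2×3 = 6; tall/albino (D_gg) = 2×1 = 2; dwarf/green (ddG_) = 2×3 = 6; dwarf/albino (ddgg) = 2×1 = 2
Phenotype counts (out of 16): 6 tall/green, 2 tall/albino, 6 dwarf/green, 2 dwarf/albino
tall/albino: 2 out of 16 → fraction 1/8
Expected count = 1/8 × 1600 = 200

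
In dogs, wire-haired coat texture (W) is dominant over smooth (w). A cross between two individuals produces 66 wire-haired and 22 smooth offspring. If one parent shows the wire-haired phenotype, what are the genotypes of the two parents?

Observed offspring: 66 wire-haired, 22 smooth
The observed ratio simplifies to 3:1. Smooth (ww) offspring appear, so each parent must contribute one w allele. The parent stated to show wire-haired carries W, so it is Ww. The other parent is then either Ww or ww: Ww × ww would give a 1:1 split, whereas Ww × Ww gives 3:1 — matching the data. So both parents are heterozygous (Ww × Ww).
Parent genotypes: Ww × Ww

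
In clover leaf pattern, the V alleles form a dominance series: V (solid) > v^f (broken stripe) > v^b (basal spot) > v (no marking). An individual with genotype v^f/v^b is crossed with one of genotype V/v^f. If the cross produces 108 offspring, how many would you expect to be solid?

Cross: v^f/v^b × V/v^f
Allele dominance: V > v^f > v^b > v
Offspring genotypes: 1 V/v^f, 1 v^f/v^f, 1 V/v^b, 1 v^f/v^b
Phenotype counts: 2 solid, 2 broken stripe
solid: 2 out of 4 → fraction 1/2
Expected count = 1/2 × 108 = 54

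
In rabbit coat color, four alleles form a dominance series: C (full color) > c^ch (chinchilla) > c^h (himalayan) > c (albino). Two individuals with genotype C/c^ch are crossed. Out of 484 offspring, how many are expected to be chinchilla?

Cross: C/c^ch × C/c^ch
Allele dominance: C > c^ch > c^h > c
Offspring genotypes: 1 C/C, 2 C/c^ch, 1 c^ch/c^ch
Phenotype counts: 3 full color, 1 chinchilla
chinchilla: 1 out of 4 → fraction 1/4
Expected count = 1/4 × 484 = 121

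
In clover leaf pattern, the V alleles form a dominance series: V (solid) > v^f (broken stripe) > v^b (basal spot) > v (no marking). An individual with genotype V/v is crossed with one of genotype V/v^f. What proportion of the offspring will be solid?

Cross: V/v × V/v^f
Allele dominance: V > v^f > v^b > v
Offspring genotypes: 1 V/V, 1 V/v^f, 1 V/v, 1 v^f/v
Phenotype counts: 3 solid, 1 broken stripe
solid: 3 out of 4
Probability: 3/4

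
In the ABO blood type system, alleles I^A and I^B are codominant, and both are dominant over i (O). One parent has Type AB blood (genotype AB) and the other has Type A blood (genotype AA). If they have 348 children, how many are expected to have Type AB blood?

Cross: AB × AA
Possible offspring genotypes: 2 AA, 2 AB
Blood type counts: 2 Type A, 2 Type AB
Probability of Type AB: 2/4 = 1/2
Expected count = 1/2 × 348 = 174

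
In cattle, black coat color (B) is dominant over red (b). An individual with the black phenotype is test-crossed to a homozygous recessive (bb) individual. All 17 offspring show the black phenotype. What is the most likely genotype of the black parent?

Test cross: ? × bb
All offspring are black.
If the unknown parent were heterozygous (Bb), about half of 17 offspring would be red; none are. The unknown parent is most likely homozygous dominant (BB).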